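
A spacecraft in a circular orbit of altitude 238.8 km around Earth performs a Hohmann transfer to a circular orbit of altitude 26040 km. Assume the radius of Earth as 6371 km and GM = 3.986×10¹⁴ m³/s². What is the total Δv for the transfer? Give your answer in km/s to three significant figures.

r₁ = 6371 + 238.8 = 6609.8 km = 6.6098×10⁶ m.
r₂ = 6371 + 26040 = 32411 km = 3.2411×10⁷ m.
Transfer ellipse a_t = (r₁ + r₂)/2 = 1.951×10⁷ m.
At r₁: circular v_c1 = √(μ/r₁) = 7766 m/s; transfer-perigee v_p = √[μ(2/r₁ − 1/a_t)] = 10010 m/s.
Δv₁ = v_p − v_c1 = 2243 m/s.
At r₂: circular v_c2 = √(μ/r₂) = 3507 m/s; transfer-apogee v_a = √[μ(2/r₂ − 1/a_t)] = 2041 m/s.
Δv₂ = v_c2 − v_a = 1466 m/s.
Total Δv = Δv₁ + Δv₂ = 3709 m/s = 3.709 km/s.

Δv_total ≈ 3.71 km/s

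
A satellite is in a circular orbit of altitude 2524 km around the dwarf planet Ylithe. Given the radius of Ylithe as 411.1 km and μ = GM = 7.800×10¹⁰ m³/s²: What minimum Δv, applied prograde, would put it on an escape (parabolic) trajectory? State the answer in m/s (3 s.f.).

r = 411.1 + 2524 = 2935.1 km = 2.9351×10⁶ m.
Circular speed v_c = √(μ/r) = 163.0 m/s.
Escape speed v_esc = √(2μ/r) = √2 × v_c = 230.5 m/s.
Δv = v_esc − v_c = 67.52 m/s.

Δv ≈ 67.5 m/s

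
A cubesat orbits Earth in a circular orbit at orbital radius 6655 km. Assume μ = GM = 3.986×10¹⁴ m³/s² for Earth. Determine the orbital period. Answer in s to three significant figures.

T ≈ 5400 s

r = 6655 km = 6.655×10⁶ m.
Kepler's third law: T = 2π√(r³/μ) = 2π√((6.655×10⁶)³ / 3.986×10¹⁴).
r³/μ = 7.394×10⁵ s², so T = 2π × 8.599×10² = 5.403×10³ s.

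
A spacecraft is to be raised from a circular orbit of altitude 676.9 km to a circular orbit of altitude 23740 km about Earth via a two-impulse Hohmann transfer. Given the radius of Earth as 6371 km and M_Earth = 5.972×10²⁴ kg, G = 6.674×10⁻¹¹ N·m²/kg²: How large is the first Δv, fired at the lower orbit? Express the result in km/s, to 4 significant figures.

Δv ≈ 2.053 km/s

μ = GM = 6.674×10⁻¹¹ × 5.972×10²⁴ = 3.986×10¹⁴ m³/s².
r₁ = 6371 + 676.9 = 7047.9 km = 7.0479×10⁶ m.
r₂ = 6371 + 23740 = 30111 km = 3.0111×10⁷ m.
Transfer ellipse a_t = (r₁ + r₂)/2 = 1.858×10⁷ m.
At r₁: circular v_c1 = √(μ/r₁) = 7520 m/s; transfer-perigee v_p = √[μ(2/r₁ − 1/a_t)] = 9573 m/s.
Δv₁ = v_p − v_c1 = 2053 m/s.
= 2.053 km/s.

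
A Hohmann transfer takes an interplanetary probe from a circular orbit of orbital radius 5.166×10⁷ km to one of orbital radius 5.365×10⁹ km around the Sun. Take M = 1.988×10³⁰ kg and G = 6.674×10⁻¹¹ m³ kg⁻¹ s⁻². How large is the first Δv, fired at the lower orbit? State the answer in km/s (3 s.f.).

μ = GM = 6.674×10⁻¹¹ × 1.988×10³⁰ = 1.327×10²⁰ m³/s².
r₁ = 5.166×10⁷ km = 5.166×10¹⁰ m.
r₂ = 5.365×10⁹ km = 5.365×10¹² m.
Transfer ellipse a_t = (r₁ + r₂)/2 = 2.708×10¹² m.
At r₁: circular v_c1 = √(μ/r₁) = 50680 m/s; transfer-perihelion v_p = √[μ(2/r₁ − 1/a_t)] = 71330 m/s.
Δv₁ = v_p − v_c1 = 20650 m/s.
= 20.65 km/s.

Δv ≈ 20.6 km/s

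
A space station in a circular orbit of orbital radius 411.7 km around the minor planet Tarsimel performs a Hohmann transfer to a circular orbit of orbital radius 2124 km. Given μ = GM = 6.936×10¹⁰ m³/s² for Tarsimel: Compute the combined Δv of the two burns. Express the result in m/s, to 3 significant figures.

Δv_total ≈ 199 m/s

r₁ = 411.7 km = 4.117×10⁵ m.
r₂ = 2124 km = 2.124×10⁶ m.
Transfer ellipse a_t = (r₁ + r₂)/2 = 1.268×10⁶ m.
At r₁: circular v_c1 = √(μ/r₁) = 410.5 m/s; transfer-periapsis v_p = √[μ(2/r₁ − 1/a_t)] = 531.3 m/s.
Δv₁ = v_p − v_c1 = 120.8 m/s.
At r₂: circular v_c2 = √(μ/r₂) = 180.7 m/s; transfer-apoapsis v_a = √[μ(2/r₂ − 1/a_t)] = 103.0 m/s.
Δv₂ = v_c2 − v_a = 77.73 m/s.
Total Δv = Δv₁ + Δv₂ = 198.5 m/s.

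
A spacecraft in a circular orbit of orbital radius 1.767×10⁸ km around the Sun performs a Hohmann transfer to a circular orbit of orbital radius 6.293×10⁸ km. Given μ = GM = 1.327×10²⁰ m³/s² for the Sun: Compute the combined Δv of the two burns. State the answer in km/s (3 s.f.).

r₁ = 1.767×10⁸ km = 1.767×10¹¹ m.
r₂ = 6.293×10⁸ km = 6.293×10¹¹ m.
Transfer ellipse a_t = (r₁ + r₂)/2 = 4.030×10¹¹ m.
At r₁: circular v_c1 = √(μ/r₁) = 27400 m/s; transfer-perihelion v_p = √[μ(2/r₁ − 1/a_t)] = 34240 m/s.
Δv₁ = v_p − v_c1 = 6841 m/s.
At r₂: circular v_c2 = √(μ/r₂) = 14520 m/s; transfer-aphelion v_a = √[μ(2/r₂ − 1/a_t)] = 9616 m/s.
Δv₂ = v_c2 − v_a = 4906 m/s.
Total Δv = Δv₁ + Δv₂ = 11750 m/s = 11.75 km/s.

Δv_total ≈ 11.7 km/s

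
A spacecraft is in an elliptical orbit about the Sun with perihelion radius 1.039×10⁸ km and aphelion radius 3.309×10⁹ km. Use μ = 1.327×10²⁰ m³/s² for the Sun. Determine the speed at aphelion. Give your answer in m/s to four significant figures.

Semi-major axis a = (r_p + r_a)/2 = 1.7064×10⁹ km = 1.706×10¹² m.
Vis-viva: v² = μ(2/r − 1/a) = 1.327×10²⁰ × (6.044×10⁻¹³ − 5.860×10⁻¹³) = 2.442×10⁶ m²/s².
v = 1563 m/s.

v ≈ 1563 m/s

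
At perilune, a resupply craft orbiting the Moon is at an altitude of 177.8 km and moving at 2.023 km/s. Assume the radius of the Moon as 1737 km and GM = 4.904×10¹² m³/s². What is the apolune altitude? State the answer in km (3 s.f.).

apolune altitude ≈ 5870 km

r_p = 1737 + 177.8 = 1914.8 km = 1.915×10⁶ m.
Specific energy ε = v²/2 − μ/r = -5.148×10⁵ J/kg, so a = −μ/(2ε) = 4.763×10⁶ m.
The apsides satisfy r_p + r_a = 2a, so the apolune radius is 2a − r_p = 7.611×10⁶ m = 7610.5 km.
Apolune altitude = 7610.5 − 1737 = 5873.5 km.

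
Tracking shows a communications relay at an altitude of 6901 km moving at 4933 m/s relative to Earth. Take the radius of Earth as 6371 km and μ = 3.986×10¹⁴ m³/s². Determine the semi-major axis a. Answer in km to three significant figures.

r = 6371 + 6901 = 13272 km = 1.327×10⁷ m.
Vis-viva rearranged: 1/a = 2/r − v²/μ = 1.507×10⁻⁷ − 6.105×10⁻⁸ = 8.964×10⁻⁸ m⁻¹.
a = 1.116×10⁷ m = 11155 km.

a ≈ 11200 km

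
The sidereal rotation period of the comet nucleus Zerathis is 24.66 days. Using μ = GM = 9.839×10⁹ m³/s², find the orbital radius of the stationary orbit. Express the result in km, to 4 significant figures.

r_sync ≈ 10420 km

T = 24.66 days = 2.131×10⁶ s.
A synchronous orbit has period T, so by Kepler's third law a = (μT²/4π²)^(1/3).
μT²/4π² = 9.839×10⁹ × (2.131×10⁶)² / 39.48 = 1.131×10²¹ m³.
a = 1.042×10⁷ m = 10420 km.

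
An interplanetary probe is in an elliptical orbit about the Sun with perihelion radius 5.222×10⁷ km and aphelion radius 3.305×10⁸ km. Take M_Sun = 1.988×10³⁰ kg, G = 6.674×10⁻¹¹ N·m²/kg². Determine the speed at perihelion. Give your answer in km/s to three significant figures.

v ≈ 66.2 km/s

μ = GM = 6.674×10⁻¹¹ × 1.988×10³⁰ = 1.327×10²⁰ m³/s².
Semi-major axis a = (r_p + r_a)/2 = 1.9136×10⁸ km = 1.914×10¹¹ m.
Vis-viva: v² = μ(2/r − 1/a) = 1.327×10²⁰ × (3.830×10⁻¹¹ − 5.226×10⁻¹²) = 4.388×10⁹ m²/s².
v = 66240 m/s = 66.24 km/s.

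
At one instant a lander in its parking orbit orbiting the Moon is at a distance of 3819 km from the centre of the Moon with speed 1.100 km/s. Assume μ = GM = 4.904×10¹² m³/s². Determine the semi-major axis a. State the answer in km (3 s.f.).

r = 3.819×10⁶ m.
Specific orbital energy ε = v²/2 − μ/r = (1100)²/2 − 4.904×10¹²/3.819×10⁶ = -6.791×10⁵ J/kg.
Since ε = −μ/(2a), a = −μ/(2ε) = 3.611×10⁶ m = 3610.6 km.

a ≈ 3610 km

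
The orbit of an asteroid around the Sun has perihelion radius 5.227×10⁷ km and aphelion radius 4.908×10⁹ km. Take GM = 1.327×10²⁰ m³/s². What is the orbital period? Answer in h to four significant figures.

Semi-major axis a = (r_p + r_a)/2 = (5.2270×10⁷ + 4.9080×10⁹)/2 = 2.4801×10⁹ km = 2.480×10¹² m.
By Kepler's third law T = 2π√(a³/μ) = 2π × 3.391×10⁸ = 2.130×10⁹ s.
= 5.918×10⁵ h.

T ≈ 591800 h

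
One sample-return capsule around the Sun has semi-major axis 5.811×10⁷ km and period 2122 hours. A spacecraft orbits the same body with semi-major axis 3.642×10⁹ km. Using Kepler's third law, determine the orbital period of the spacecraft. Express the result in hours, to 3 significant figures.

Kepler's third law: T² ∝ a³, so T₂ = T₁ (a₂/a₁)^(3/2).
a₂/a₁ = 62.67, (a₂/a₁)^(3/2) = 496.2.
T₂ = 2122 × 496.2 = 1.053×10⁶ hours.

T₂ ≈ 1.05×10⁶ hours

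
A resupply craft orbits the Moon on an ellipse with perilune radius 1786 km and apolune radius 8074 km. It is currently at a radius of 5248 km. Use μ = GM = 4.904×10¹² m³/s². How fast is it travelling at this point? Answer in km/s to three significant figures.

Semi-major axis a = (r_p + r_a)/2 = 4930.0 km = 4.930×10⁶ m.
Vis-viva: v² = μ(2/r − 1/a) = 4.904×10¹² × (3.811×10⁻⁷ − 2.028×10⁻⁷) = 8.742×10⁵ m²/s².
v = 935.0 m/s = 0.935 km/s.

v ≈ 0.935 km/s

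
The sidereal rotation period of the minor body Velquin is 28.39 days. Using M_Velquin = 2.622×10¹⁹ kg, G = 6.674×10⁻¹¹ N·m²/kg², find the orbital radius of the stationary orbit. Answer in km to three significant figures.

r_sync ≈ 6440 km

μ = GM = 6.674×10⁻¹¹ × 2.622×10¹⁹ = 1.750×10⁹ m³/s².
T = 28.39 days = 2.453×10⁶ s.
A synchronous orbit has period T, so by Kepler's third law a = (μT²/4π²)^(1/3).
μT²/4π² = 1.750×10⁹ × (2.453×10⁶)² / 39.48 = 2.667×10²⁰ m³.
a = 6.437×10⁶ m = 6436.8 km.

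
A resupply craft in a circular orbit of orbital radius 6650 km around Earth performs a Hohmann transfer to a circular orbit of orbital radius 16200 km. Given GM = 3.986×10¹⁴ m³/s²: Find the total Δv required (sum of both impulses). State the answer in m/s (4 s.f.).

r₁ = 6650 km = 6.650×10⁶ m.
r₂ = 16200 km = 1.620×10⁷ m.
Transfer ellipse a_t = (r₁ + r₂)/2 = 1.142×10⁷ m.
At r₁: circular v_c1 = √(μ/r₁) = 7742 m/s; transfer-perigee v_p = √[μ(2/r₁ − 1/a_t)] = 9219 m/s.
Δv₁ = v_p − v_c1 = 1477 m/s.
At r₂: circular v_c2 = √(μ/r₂) = 4960 m/s; transfer-apogee v_a = √[μ(2/r₂ − 1/a_t)] = 3784 m/s.
Δv₂ = v_c2 − v_a = 1176 m/s.
Total Δv = Δv₁ + Δv₂ = 2653 m/s.

Δv_total ≈ 2653 m/s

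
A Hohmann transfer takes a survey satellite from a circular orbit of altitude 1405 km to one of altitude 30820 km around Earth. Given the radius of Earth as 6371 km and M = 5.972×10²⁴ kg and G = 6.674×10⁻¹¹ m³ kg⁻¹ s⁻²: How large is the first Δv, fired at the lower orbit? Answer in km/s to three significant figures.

Δv ≈ 2.05 km/s

μ = GM = 6.674×10⁻¹¹ × 5.972×10²⁴ = 3.986×10¹⁴ m³/s².
r₁ = 6371 + 1405 = 7776.0 km = 7.7760×10⁶ m.
r₂ = 6371 + 30820 = 37191 km = 3.7191×10⁷ m.
Transfer ellipse a_t = (r₁ + r₂)/2 = 2.248×10⁷ m.
At r₁: circular v_c1 = √(μ/r₁) = 7159 m/s; transfer-perigee v_p = √[μ(2/r₁ − 1/a_t)] = 9208 m/s.
Δv₁ = v_p − v_c1 = 2049 m/s.
= 2.049 km/s.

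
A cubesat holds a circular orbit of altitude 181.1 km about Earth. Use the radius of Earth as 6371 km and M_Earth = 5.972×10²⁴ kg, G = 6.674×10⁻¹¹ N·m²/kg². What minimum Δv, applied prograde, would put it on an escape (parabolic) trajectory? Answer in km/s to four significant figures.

μ = GM = 6.674×10⁻¹¹ × 5.972×10²⁴ = 3.986×10¹⁴ m³/s².
r = 6371 + 181.1 = 6552.1 km = 6.5521×10⁶ m.
Circular speed v_c = √(μ/r) = 7799 m/s.
Escape speed v_esc = √(2μ/r) = √2 × v_c = 11030 m/s.
Δv = v_esc − v_c = 3231 m/s = 3.231 km/s.

Δv ≈ 3.231 km/s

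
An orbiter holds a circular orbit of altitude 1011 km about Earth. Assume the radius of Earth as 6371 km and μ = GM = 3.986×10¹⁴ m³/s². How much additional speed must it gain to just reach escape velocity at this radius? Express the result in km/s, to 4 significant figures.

Δv ≈ 3.044 km/s

r = 6371 + 1011 = 7382.0 km = 7.3820×10⁶ m.
Circular speed v_c = √(μ/r) = 7348 m/s.
Escape speed v_esc = √(2μ/r) = √2 × v_c = 10390 m/s.
Δv = v_esc − v_c = 3044 m/s = 3.044 km/s.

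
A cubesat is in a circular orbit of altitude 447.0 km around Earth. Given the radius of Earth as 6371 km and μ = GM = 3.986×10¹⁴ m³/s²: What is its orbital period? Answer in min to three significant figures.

r = 6371 + 447.0 = 6818.0 km = 6.8180×10⁶ m.
Kepler's third law: T = 2π√(r³/μ) = 2π√((6.818×10⁶)³ / 3.986×10¹⁴).
r³/μ = 7.951×10⁵ s², so T = 2π × 8.917×10² = 5.603×10³ s.
Converting: 5.603×10³ s ÷ 60.00 = 93.38 min.

T ≈ 93.4 min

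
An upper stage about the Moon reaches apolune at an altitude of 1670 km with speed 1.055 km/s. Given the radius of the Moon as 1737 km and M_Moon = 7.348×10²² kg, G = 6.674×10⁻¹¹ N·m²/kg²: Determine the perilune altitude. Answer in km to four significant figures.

μ = GM = 6.674×10⁻¹¹ × 7.348×10²² = 4.904×10¹² m³/s².
r_a = 1737 + 1670 = 3407.0 km = 3.407×10⁶ m.
Specific energy ε = v²/2 − μ/r = -8.829×10⁵ J/kg, so a = −μ/(2ε) = 2.777×10⁶ m.
The apsides satisfy r_p + r_a = 2a, so the perilune radius is 2a − r_a = 2.148×10⁶ m = 2147.5 km.
Perilune altitude = 2147.5 − 1737 = 410.53 km.

perilune altitude ≈ 410.5 km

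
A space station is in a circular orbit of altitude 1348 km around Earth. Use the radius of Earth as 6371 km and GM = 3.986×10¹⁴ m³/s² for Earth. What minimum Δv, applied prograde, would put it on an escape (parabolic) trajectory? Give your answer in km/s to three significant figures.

Δv ≈ 2.98 km/s

r = 6371 + 1348 = 7719.0 km = 7.7190×10⁶ m.
Circular speed v_c = √(μ/r) = 7186 m/s.
Escape speed v_esc = √(2μ/r) = √2 × v_c = 10160 m/s.
Δv = v_esc − v_c = 2977 m/s = 2.977 km/s.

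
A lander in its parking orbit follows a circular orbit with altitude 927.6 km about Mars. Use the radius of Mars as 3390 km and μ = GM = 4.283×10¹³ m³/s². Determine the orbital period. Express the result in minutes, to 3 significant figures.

r = 3390 + 927.6 = 4317.6 km = 4.3176×10⁶ m.
Kepler's third law: T = 2π√(r³/μ) = 2π√((4.318×10⁶)³ / 4.283×10¹³).
r³/μ = 1.879×10⁶ s², so T = 2π × 1.371×10³ = 8.613×10³ s.
Converting: 8.613×10³ s ÷ 60.00 = 143.6 minutes.

T ≈ 144 minutes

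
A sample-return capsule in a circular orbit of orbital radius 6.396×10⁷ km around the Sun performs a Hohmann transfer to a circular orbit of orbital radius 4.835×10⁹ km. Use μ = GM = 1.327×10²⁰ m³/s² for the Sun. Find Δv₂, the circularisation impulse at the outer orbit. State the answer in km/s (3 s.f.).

Δv ≈ 4.39 km/s

r₁ = 6.396×10⁷ km = 6.396×10¹⁰ m.
r₂ = 4.835×10⁹ km = 4.835×10¹² m.
Transfer ellipse a_t = (r₁ + r₂)/2 = 2.449×10¹² m.
At r₁: circular v_c1 = √(μ/r₁) = 45550 m/s; transfer-perihelion v_p = √[μ(2/r₁ − 1/a_t)] = 63990 m/s.
At r₂: circular v_c2 = √(μ/r₂) = 5239 m/s; transfer-aphelion v_a = √[μ(2/r₂ − 1/a_t)] = 846.6 m/s.
Δv₂ = v_c2 − v_a = 4392 m/s.
= 4.392 km/s.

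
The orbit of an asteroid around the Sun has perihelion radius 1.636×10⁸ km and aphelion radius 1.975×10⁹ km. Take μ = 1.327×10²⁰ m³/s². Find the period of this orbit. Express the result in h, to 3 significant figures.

T ≈ 168000 h

Semi-major axis a = (r_p + r_a)/2 = (1.6360×10⁸ + 1.9750×10⁹)/2 = 1.0693×10⁹ km = 1.069×10¹² m.
By Kepler's third law T = 2π√(a³/μ) = 2π × 9.599×10⁷ = 6.031×10⁸ s.
= 1.675×10⁵ h.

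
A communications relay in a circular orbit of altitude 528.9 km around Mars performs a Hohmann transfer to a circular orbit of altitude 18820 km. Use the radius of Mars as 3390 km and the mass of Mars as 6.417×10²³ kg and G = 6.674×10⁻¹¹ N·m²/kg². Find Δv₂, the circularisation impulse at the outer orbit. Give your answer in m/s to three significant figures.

μ = GM = 6.674×10⁻¹¹ × 6.417×10²³ = 4.283×10¹³ m³/s².
r₁ = 3390 + 528.9 = 3918.9 km = 3.9189×10⁶ m.
r₂ = 3390 + 18820 = 22210 km = 2.2210×10⁷ m.
Transfer ellipse a_t = (r₁ + r₂)/2 = 1.306×10⁷ m.
At r₁: circular v_c1 = √(μ/r₁) = 3306 m/s; transfer-periapsis v_p = √[μ(2/r₁ − 1/a_t)] = 4310 m/s.
At r₂: circular v_c2 = √(μ/r₂) = 1389 m/s; transfer-apoapsis v_a = √[μ(2/r₂ − 1/a_t)] = 760.5 m/s.
Δv₂ = v_c2 − v_a = 628.1 m/s.

Δv ≈ 628 m/s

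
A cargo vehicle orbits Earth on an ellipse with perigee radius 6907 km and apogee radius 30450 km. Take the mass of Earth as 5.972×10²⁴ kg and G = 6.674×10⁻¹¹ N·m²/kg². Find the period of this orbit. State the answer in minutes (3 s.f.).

T ≈ 423 minutes

μ = GM = 6.674×10⁻¹¹ × 5.972×10²⁴ = 3.986×10¹⁴ m³/s².
Semi-major axis a = (r_p + r_a)/2 = (6907.0 + 30450)/2 = 18678 km = 1.868×10⁷ m.
By Kepler's third law T = 2π√(a³/μ) = 2π × 4.044×10³ = 2.541×10⁴ s.
= 423.4 minutes.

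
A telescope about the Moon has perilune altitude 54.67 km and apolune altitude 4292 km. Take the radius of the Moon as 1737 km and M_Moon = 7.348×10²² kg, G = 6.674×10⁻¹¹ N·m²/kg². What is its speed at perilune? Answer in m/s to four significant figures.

v ≈ 2054 m/s

μ = GM = 6.674×10⁻¹¹ × 7.348×10²² = 4.904×10¹² m³/s².
r_p = 1737 + 54.67 = 1791.7 km = 1.7917×10⁶ m.
r_a = 1737 + 4292 = 6029.0 km = 6.0290×10⁶ m.
Semi-major axis a = (r_p + r_a)/2 = 3910.3 km = 3.910×10⁶ m.
Vis-viva: v² = μ(2/r − 1/a) = 4.904×10¹² × (1.116×10⁻⁶ − 2.557×10⁻⁷) = 4.220×10⁶ m²/s².
v = 2054 m/s.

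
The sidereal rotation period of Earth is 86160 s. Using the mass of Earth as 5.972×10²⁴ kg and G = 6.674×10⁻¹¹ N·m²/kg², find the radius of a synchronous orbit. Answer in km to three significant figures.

μ = GM = 6.674×10⁻¹¹ × 5.972×10²⁴ = 3.986×10¹⁴ m³/s².
A synchronous orbit has period T, so by Kepler's third law a = (μT²/4π²)^(1/3).
μT²/4π² = 3.986×10¹⁴ × (8.616×10⁴)² / 39.48 = 7.495×10²² m³.
a = 4.216×10⁷ m = 42162 km.

r_sync ≈ 42200 km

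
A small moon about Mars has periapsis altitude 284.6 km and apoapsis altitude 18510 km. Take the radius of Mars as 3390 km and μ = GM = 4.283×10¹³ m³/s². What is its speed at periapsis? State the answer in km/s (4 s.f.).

r_p = 3390 + 284.6 = 3674.6 km = 3.6746×10⁶ m.
r_a = 3390 + 18510 = 21900 km = 2.1900×10⁷ m.
Semi-major axis a = (r_p + r_a)/2 = 12787 km = 1.279×10⁷ m.
Vis-viva: v² = μ(2/r − 1/a) = 4.283×10¹³ × (5.443×10⁻⁷ − 7.820×10⁻⁸) = 1.996×10⁷ m²/s².
v = 4468 m/s = 4.468 km/s.

v ≈ 4.468 km/s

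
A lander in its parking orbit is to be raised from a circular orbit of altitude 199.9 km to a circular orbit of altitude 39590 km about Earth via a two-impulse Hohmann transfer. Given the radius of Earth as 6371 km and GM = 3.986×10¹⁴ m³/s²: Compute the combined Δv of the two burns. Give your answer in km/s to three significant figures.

Δv_total ≈ 3.99 km/s

r₁ = 6371 + 199.9 = 6570.9 km = 6.5709×10⁶ m.
r₂ = 6371 + 39590 = 45961 km = 4.5961×10⁷ m.
Transfer ellipse a_t = (r₁ + r₂)/2 = 2.627×10⁷ m.
At r₁: circular v_c1 = √(μ/r₁) = 7789 m/s; transfer-perigee v_p = √[μ(2/r₁ − 1/a_t)] = 10300 m/s.
Δv₁ = v_p − v_c1 = 2514 m/s.
At r₂: circular v_c2 = √(μ/r₂) = 2945 m/s; transfer-apogee v_a = √[μ(2/r₂ − 1/a_t)] = 1473 m/s.
Δv₂ = v_c2 − v_a = 1472 m/s.
Total Δv = Δv₁ + Δv₂ = 3986 m/s = 3.986 km/s.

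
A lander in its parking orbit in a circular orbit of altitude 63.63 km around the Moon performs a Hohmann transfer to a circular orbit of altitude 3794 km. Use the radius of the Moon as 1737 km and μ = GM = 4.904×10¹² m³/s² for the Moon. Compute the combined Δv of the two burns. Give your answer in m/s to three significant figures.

Δv_total ≈ 659 m/s

r₁ = 1737 + 63.63 = 1800.6 km = 1.8006×10⁶ m.
r₂ = 1737 + 3794 = 5531.0 km = 5.5310×10⁶ m.
Transfer ellipse a_t = (r₁ + r₂)/2 = 3.666×10⁶ m.
At r₁: circular v_c1 = √(μ/r₁) = 1650 m/s; transfer-perilune v_p = √[μ(2/r₁ − 1/a_t)] = 2027 m/s.
Δv₁ = v_p − v_c1 = 376.8 m/s.
At r₂: circular v_c2 = √(μ/r₂) = 941.6 m/s; transfer-apolune v_a = √[μ(2/r₂ − 1/a_t)] = 659.9 m/s.
Δv₂ = v_c2 − v_a = 281.7 m/s.
Total Δv = Δv₁ + Δv₂ = 658.5 m/s.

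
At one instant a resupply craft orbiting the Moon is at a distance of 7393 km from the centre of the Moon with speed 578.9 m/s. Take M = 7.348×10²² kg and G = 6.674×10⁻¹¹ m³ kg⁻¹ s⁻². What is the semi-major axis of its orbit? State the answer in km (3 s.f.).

a ≈ 4950 km

μ = GM = 6.674×10⁻¹¹ × 7.348×10²² = 4.904×10¹² m³/s².
r = 7.393×10⁶ m.
Vis-viva rearranged: 1/a = 2/r − v²/μ = 2.705×10⁻⁷ − 6.834×10⁻⁸ = 2.022×10⁻⁷ m⁻¹.
a = 4.946×10⁶ m = 4945.8 km.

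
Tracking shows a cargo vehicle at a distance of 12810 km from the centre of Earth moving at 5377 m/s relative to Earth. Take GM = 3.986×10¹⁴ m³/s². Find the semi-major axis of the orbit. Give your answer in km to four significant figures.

r = 1.281×10⁷ m.
Specific orbital energy ε = v²/2 − μ/r = (5377)²/2 − 3.986×10¹⁴/1.281×10⁷ = -1.666×10⁷ J/kg.
Since ε = −μ/(2a), a = −μ/(2ε) = 1.196×10⁷ m = 11963 km.

a ≈ 11960 km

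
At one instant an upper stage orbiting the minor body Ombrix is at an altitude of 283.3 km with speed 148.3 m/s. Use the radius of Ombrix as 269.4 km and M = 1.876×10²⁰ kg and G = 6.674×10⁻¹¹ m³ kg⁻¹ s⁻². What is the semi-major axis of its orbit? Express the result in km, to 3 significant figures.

a ≈ 537 km

μ = GM = 6.674×10⁻¹¹ × 1.876×10²⁰ = 1.252×10¹⁰ m³/s².
r = 269.4 + 283.3 = 552.70 km = 5.527×10⁵ m.
Specific orbital energy ε = v²/2 − μ/r = (148.3)²/2 − 1.252×10¹⁰/5.527×10⁵ = -1.166×10⁴ J/kg.
Since ε = −μ/(2a), a = −μ/(2ε) = 5.370×10⁵ m = 537.05 km.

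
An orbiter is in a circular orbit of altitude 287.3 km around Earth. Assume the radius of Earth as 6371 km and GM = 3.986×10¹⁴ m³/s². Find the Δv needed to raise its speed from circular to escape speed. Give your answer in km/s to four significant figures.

r = 6371 + 287.3 = 6658.3 km = 6.6583×10⁶ m.
Circular speed v_c = √(μ/r) = 7737 m/s.
Escape speed v_esc = √(2μ/r) = √2 × v_c = 10940 m/s.
Δv = v_esc − v_c = 3205 m/s = 3.205 km/s.

Δv ≈ 3.205 km/s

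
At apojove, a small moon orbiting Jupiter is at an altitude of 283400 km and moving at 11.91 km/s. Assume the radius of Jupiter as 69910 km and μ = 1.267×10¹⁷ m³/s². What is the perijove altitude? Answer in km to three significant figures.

r_a = 69910 + 283400 = 3.5331×10⁵ km = 3.533×10⁸ m.
Specific energy ε = v²/2 − μ/r = -2.877×10⁸ J/kg, so a = −μ/(2ε) = 2.202×10⁸ m.
The apsides satisfy r_p + r_a = 2a, so the perijove radius is 2a − r_a = 8.710×10⁷ m = 87103 km.
Perijove altitude = 87103 − 69910 = 17193 km.

perijove altitude ≈ 17200 km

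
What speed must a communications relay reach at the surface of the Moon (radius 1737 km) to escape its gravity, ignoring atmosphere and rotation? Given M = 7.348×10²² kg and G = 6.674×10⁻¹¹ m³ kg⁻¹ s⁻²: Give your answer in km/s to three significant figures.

v_esc ≈ 2.38 km/s

μ = GM = 6.674×10⁻¹¹ × 7.348×10²² = 4.904×10¹² m³/s².
r = R = 1.737×10⁶ m.
Escape speed v_esc = √(2μ/r) = √(2 × 4.904×10¹² / 1.737×10⁶) = √(5.647×10⁶) = 2376 m/s.
= 2.376 km/s.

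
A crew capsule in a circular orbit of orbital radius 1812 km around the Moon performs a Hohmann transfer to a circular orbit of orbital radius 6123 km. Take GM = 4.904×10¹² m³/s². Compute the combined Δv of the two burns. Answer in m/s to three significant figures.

Δv_total ≈ 689 m/s

r₁ = 1812 km = 1.812×10⁶ m.
r₂ = 6123 km = 6.123×10⁶ m.
Transfer ellipse a_t = (r₁ + r₂)/2 = 3.968×10⁶ m.
At r₁: circular v_c1 = √(μ/r₁) = 1645 m/s; transfer-perilune v_p = √[μ(2/r₁ − 1/a_t)] = 2044 m/s.
Δv₁ = v_p − v_c1 = 398.6 m/s.
At r₂: circular v_c2 = √(μ/r₂) = 894.9 m/s; transfer-apolune v_a = √[μ(2/r₂ − 1/a_t)] = 604.8 m/s.
Δv₂ = v_c2 − v_a = 290.1 m/s.
Total Δv = Δv₁ + Δv₂ = 688.7 m/s.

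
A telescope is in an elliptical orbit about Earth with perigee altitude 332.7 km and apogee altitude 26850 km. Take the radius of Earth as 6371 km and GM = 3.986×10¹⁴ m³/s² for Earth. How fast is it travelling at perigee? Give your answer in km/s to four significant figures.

r_p = 6371 + 332.7 = 6703.7 km = 6.7037×10⁶ m.
r_a = 6371 + 26850 = 33221 km = 3.3221×10⁷ m.
Semi-major axis a = (r_p + r_a)/2 = 19962 km = 1.996×10⁷ m.
Vis-viva: v² = μ(2/r − 1/a) = 3.986×10¹⁴ × (2.983×10⁻⁷ − 5.009×10⁻⁸) = 9.895×10⁷ m²/s².
v = 9947 m/s = 9.947 km/s.

v ≈ 9.947 km/s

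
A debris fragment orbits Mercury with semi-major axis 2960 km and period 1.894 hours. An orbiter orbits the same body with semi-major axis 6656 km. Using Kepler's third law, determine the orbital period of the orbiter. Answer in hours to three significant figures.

T₂ ≈ 6.39 hours

Kepler's third law: T² ∝ a³, so T₂ = T₁ (a₂/a₁)^(3/2).
a₂/a₁ = 2.249, (a₂/a₁)^(3/2) = 3.372.
T₂ = 1.894 × 3.372 = 6.386 hours.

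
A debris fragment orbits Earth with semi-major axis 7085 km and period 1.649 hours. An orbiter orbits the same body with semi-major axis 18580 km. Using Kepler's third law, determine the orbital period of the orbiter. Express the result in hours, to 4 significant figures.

Kepler's third law: T² ∝ a³, so T₂ = T₁ (a₂/a₁)^(3/2).
a₂/a₁ = 2.622, (a₂/a₁)^(3/2) = 4.247.
T₂ = 1.649 × 4.247 = 7.003 hours.

T₂ ≈ 7.003 hours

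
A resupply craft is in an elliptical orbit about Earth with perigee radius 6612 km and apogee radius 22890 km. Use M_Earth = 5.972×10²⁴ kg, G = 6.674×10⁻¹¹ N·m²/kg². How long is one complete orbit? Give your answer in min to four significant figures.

μ = GM = 6.674×10⁻¹¹ × 5.972×10²⁴ = 3.986×10¹⁴ m³/s².
Semi-major axis a = (r_p + r_a)/2 = (6612.0 + 22890)/2 = 14751 km = 1.475×10⁷ m.
By Kepler's third law T = 2π√(a³/μ) = 2π × 2.838×10³ = 1.783×10⁴ s.
= 297.2 min.

T ≈ 297.2 min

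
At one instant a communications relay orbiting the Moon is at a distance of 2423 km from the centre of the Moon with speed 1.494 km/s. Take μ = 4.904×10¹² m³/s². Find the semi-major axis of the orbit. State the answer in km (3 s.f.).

r = 2.423×10⁶ m.
Vis-viva rearranged: 1/a = 2/r − v²/μ = 8.254×10⁻⁷ − 4.551×10⁻⁷ = 3.703×10⁻⁷ m⁻¹.
a = 2.701×10⁶ m = 2700.7 km.

a ≈ 2700 km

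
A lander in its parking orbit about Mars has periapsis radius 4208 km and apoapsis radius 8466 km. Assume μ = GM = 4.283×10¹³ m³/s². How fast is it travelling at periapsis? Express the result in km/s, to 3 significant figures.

v ≈ 3.69 km/s

Semi-major axis a = (r_p + r_a)/2 = 6337.0 km = 6.337×10⁶ m.
Vis-viva: v² = μ(2/r − 1/a) = 4.283×10¹³ × (4.753×10⁻⁷ − 1.578×10⁻⁷) = 1.360×10⁷ m²/s².
v = 3688 m/s = 3.688 km/s.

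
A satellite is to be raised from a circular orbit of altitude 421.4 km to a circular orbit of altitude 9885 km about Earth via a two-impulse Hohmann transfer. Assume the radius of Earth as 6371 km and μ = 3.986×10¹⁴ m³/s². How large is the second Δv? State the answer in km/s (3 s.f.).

r₁ = 6371 + 421.4 = 6792.4 km = 6.7924×10⁶ m.
r₂ = 6371 + 9885 = 16256 km = 1.6256×10⁷ m.
Transfer ellipse a_t = (r₁ + r₂)/2 = 1.152×10⁷ m.
At r₁: circular v_c1 = √(μ/r₁) = 7660 m/s; transfer-perigee v_p = √[μ(2/r₁ − 1/a_t)] = 9098 m/s.
At r₂: circular v_c2 = √(μ/r₂) = 4952 m/s; transfer-apogee v_a = √[μ(2/r₂ − 1/a_t)] = 3802 m/s.
Δv₂ = v_c2 − v_a = 1150 m/s.
= 1.150 km/s.

Δv ≈ 1.15 km/s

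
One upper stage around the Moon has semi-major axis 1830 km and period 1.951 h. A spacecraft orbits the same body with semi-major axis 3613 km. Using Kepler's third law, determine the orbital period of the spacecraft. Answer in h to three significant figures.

T₂ ≈ 5.41 h

Kepler's third law: T² ∝ a³, so T₂ = T₁ (a₂/a₁)^(3/2).
a₂/a₁ = 1.974, (a₂/a₁)^(3/2) = 2.774.
T₂ = 1.951 × 2.774 = 5.412 h.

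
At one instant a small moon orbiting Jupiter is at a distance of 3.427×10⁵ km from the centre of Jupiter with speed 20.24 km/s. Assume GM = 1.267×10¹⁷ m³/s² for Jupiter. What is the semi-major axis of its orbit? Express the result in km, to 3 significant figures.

a ≈ 3.84×10⁵ km

r = 3.427×10⁸ m.
Specific orbital energy ε = v²/2 − μ/r = (20240)²/2 − 1.267×10¹⁷/3.427×10⁸ = -1.649×10⁸ J/kg.
Since ε = −μ/(2a), a = −μ/(2ε) = 3.842×10⁸ m = 3.8421×10⁵ km.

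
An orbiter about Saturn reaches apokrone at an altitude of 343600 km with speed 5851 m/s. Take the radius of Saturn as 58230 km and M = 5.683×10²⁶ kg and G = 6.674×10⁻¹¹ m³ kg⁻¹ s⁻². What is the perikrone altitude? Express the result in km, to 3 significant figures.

μ = GM = 6.674×10⁻¹¹ × 5.683×10²⁶ = 3.793×10¹⁶ m³/s².
r_a = 58230 + 343600 = 4.0183×10⁵ km = 4.018×10⁸ m.
Specific energy ε = v²/2 − μ/r = -7.727×10⁷ J/kg, so a = −μ/(2ε) = 2.454×10⁸ m.
The apsides satisfy r_p + r_a = 2a, so the perikrone radius is 2a − r_a = 8.901×10⁷ m = 89012 km.
Perikrone altitude = 89012 − 58230 = 30782 km.

perikrone altitude ≈ 30800 km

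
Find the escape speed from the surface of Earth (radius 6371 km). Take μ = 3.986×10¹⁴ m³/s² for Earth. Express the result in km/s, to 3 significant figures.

r = R = 6.371×10⁶ m.
Escape speed v_esc = √(2μ/r) = √(2 × 3.986×10¹⁴ / 6.371×10⁶) = √(1.251×10⁸) = 11190 m/s.
= 11.19 km/s.

v_esc ≈ 11.2 km/s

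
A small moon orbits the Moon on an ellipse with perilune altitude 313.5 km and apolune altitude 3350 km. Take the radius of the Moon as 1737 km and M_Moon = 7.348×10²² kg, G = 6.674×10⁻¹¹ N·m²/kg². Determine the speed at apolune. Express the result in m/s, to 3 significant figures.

v ≈ 744 m/s

μ = GM = 6.674×10⁻¹¹ × 7.348×10²² = 4.904×10¹² m³/s².
r_p = 1737 + 313.5 = 2050.5 km = 2.0505×10⁶ m.
r_a = 1737 + 3350 = 5087.0 km = 5.0870×10⁶ m.
Semi-major axis a = (r_p + r_a)/2 = 3568.8 km = 3.569×10⁶ m.
Vis-viva: v² = μ(2/r − 1/a) = 4.904×10¹² × (3.932×10⁻⁷ − 2.802×10⁻⁷) = 5.539×10⁵ m²/s².
v = 744.2 m/s.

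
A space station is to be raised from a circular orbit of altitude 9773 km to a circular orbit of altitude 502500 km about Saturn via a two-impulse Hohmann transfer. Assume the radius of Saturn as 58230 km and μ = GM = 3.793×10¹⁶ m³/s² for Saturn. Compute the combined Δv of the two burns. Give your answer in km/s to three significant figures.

r₁ = 58230 + 9773 = 68003 km = 6.8003×10⁷ m.
r₂ = 58230 + 502500 = 560730 km = 5.6073×10⁸ m.
Transfer ellipse a_t = (r₁ + r₂)/2 = 3.144×10⁸ m.
At r₁: circular v_c1 = √(μ/r₁) = 23620 m/s; transfer-perikrone v_p = √[μ(2/r₁ − 1/a_t)] = 31540 m/s.
Δv₁ = v_p − v_c1 = 7925 m/s.
At r₂: circular v_c2 = √(μ/r₂) = 8225 m/s; transfer-apokrone v_a = √[μ(2/r₂ − 1/a_t)] = 3825 m/s.
Δv₂ = v_c2 − v_a = 4399 m/s.
Total Δv = Δv₁ + Δv₂ = 12320 m/s = 12.32 km/s.

Δv_total ≈ 12.3 km/s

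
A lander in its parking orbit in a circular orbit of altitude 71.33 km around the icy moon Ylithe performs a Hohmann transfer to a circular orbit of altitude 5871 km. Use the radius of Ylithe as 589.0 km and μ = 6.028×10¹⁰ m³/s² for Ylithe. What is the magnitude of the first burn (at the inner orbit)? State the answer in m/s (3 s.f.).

Δv ≈ 105 m/s

r₁ = 589.0 + 71.33 = 660.33 km = 6.6033×10⁵ m.
r₂ = 589.0 + 5871 = 6460.0 km = 6.4600×10⁶ m.
Transfer ellipse a_t = (r₁ + r₂)/2 = 3.560×10⁶ m.
At r₁: circular v_c1 = √(μ/r₁) = 302.1 m/s; transfer-periapsis v_p = √[μ(2/r₁ − 1/a_t)] = 407.0 m/s.
Δv₁ = v_p − v_c1 = 104.9 m/s.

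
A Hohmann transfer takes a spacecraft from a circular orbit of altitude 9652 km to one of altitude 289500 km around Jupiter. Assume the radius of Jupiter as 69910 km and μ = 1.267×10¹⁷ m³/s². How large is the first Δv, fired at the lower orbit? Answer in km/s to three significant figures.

Δv ≈ 11.2 km/s

r₁ = 69910 + 9652 = 79562 km = 7.9562×10⁷ m.
r₂ = 69910 + 289500 = 359410 km = 3.5941×10⁸ m.
Transfer ellipse a_t = (r₁ + r₂)/2 = 2.195×10⁸ m.
At r₁: circular v_c1 = √(μ/r₁) = 39910 m/s; transfer-perijove v_p = √[μ(2/r₁ − 1/a_t)] = 51070 m/s.
Δv₁ = v_p − v_c1 = 11160 m/s.
= 11.16 km/s.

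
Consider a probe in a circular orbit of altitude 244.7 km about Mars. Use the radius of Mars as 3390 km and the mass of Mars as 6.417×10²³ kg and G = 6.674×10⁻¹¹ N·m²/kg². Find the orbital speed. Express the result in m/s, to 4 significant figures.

μ = GM = 6.674×10⁻¹¹ × 6.417×10²³ = 4.283×10¹³ m³/s².
r = 3390 + 244.7 = 3634.7 km = 3.6347×10⁶ m.
For a circular orbit v = √(μ/r) = √(4.283×10¹³ / 3.635×10⁶) = √(1.178×10⁷) = 3433 m/s.

v ≈ 3433 m/s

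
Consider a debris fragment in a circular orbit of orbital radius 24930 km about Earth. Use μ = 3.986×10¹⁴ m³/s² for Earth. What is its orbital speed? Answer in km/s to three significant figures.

r = 24930 km = 2.493×10⁷ m.
For a circular orbit v = √(μ/r) = √(3.986×10¹⁴ / 2.493×10⁷) = √(1.599×10⁷) = 3999 m/s.
That is 3.999 km/s.

v ≈ 4.00 km/s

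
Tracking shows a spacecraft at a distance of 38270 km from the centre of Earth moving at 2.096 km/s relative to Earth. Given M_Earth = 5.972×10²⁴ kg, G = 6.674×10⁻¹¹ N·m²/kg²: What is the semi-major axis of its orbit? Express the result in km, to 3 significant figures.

a ≈ 24200 km

μ = GM = 6.674×10⁻¹¹ × 5.972×10²⁴ = 3.986×10¹⁴ m³/s².
r = 3.827×10⁷ m.
Vis-viva rearranged: 1/a = 2/r − v²/μ = 5.226×10⁻⁸ − 1.102×10⁻⁸ = 4.124×10⁻⁸ m⁻¹.
a = 2.425×10⁷ m = 24250 km.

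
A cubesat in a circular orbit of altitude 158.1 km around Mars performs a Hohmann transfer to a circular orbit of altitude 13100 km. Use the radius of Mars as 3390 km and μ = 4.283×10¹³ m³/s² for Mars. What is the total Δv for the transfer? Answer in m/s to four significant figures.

r₁ = 3390 + 158.1 = 3548.1 km = 3.5481×10⁶ m.
r₂ = 3390 + 13100 = 16490 km = 1.6490×10⁷ m.
Transfer ellipse a_t = (r₁ + r₂)/2 = 1.002×10⁷ m.
At r₁: circular v_c1 = √(μ/r₁) = 3474 m/s; transfer-periapsis v_p = √[μ(2/r₁ − 1/a_t)] = 4457 m/s.
Δv₁ = v_p − v_c1 = 982.9 m/s.
At r₂: circular v_c2 = √(μ/r₂) = 1612 m/s; transfer-apoapsis v_a = √[μ(2/r₂ − 1/a_t)] = 959.1 m/s.
Δv₂ = v_c2 − v_a = 652.6 m/s.
Total Δv = Δv₁ + Δv₂ = 1636 m/s.

Δv_total ≈ 1636 m/s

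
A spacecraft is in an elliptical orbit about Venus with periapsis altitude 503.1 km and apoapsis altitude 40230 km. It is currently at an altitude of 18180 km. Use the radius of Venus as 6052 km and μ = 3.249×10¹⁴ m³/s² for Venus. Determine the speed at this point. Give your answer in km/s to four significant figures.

v ≈ 3.810 km/s

r_p = 6052 + 503.1 = 6555.1 km = 6.5551×10⁶ m.
r_a = 6052 + 40230 = 46282 km = 4.6282×10⁷ m.
r = 6052 + 18180 = 24232 km = 2.423×10⁷ m.
Semi-major axis a = (r_p + r_a)/2 = 26419 km = 2.642×10⁷ m.
Vis-viva: v² = μ(2/r − 1/a) = 3.249×10¹⁴ × (8.254×10⁻⁸ − 3.785×10⁻⁸) = 1.452×10⁷ m²/s².
v = 3810 m/s = 3.810 km/s.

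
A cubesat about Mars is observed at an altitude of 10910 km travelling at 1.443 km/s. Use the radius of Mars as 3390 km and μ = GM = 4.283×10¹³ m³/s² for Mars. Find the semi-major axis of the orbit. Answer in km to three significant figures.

r = 3390 + 10910 = 14300 km = 1.430×10⁷ m.
Vis-viva rearranged: 1/a = 2/r − v²/μ = 1.399×10⁻⁷ − 4.862×10⁻⁸ = 9.124×10⁻⁸ m⁻¹.
a = 1.096×10⁷ m = 10960 km.

a ≈ 11000 km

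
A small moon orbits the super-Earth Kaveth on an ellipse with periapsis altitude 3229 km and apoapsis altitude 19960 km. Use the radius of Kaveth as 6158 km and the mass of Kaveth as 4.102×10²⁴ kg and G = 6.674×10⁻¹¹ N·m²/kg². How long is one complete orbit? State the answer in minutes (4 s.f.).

μ = GM = 6.674×10⁻¹¹ × 4.102×10²⁴ = 2.738×10¹⁴ m³/s².
r_p = 6158 + 3229 = 9387.0 km = 9.3870×10⁶ m.
r_a = 6158 + 19960 = 26118 km = 2.6118×10⁷ m.
Semi-major axis a = (r_p + r_a)/2 = (9387.0 + 26118)/2 = 17752 km = 1.775×10⁷ m.
By Kepler's third law T = 2π√(a³/μ) = 2π × 4.521×10³ = 2.840×10⁴ s.
= 473.4 minutes.

T ≈ 473.4 minutes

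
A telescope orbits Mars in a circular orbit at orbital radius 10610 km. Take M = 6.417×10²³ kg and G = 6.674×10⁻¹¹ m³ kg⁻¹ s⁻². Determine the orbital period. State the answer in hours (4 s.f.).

T ≈ 9.217 hours

μ = GM = 6.674×10⁻¹¹ × 6.417×10²³ = 4.283×10¹³ m³/s².
r = 10610 km = 1.061×10⁷ m.
Kepler's third law: T = 2π√(r³/μ) = 2π√((1.061×10⁷)³ / 4.283×10¹³).
r³/μ = 2.789×10⁷ s², so T = 2π × 5.281×10³ = 3.318×10⁴ s.
Converting: 3.318×10⁴ s ÷ 3600 = 9.217 hours.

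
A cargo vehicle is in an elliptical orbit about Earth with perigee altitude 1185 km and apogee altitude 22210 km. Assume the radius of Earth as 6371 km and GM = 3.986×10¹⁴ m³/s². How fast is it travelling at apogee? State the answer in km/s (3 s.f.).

r_p = 6371 + 1185 = 7556.0 km = 7.5560×10⁶ m.
r_a = 6371 + 22210 = 28581 km = 2.8581×10⁷ m.
Semi-major axis a = (r_p + r_a)/2 = 18068 km = 1.807×10⁷ m.
Vis-viva: v² = μ(2/r − 1/a) = 3.986×10¹⁴ × (6.998×10⁻⁸ − 5.534×10⁻⁸) = 5.832×10⁶ m²/s².
v = 2415 m/s = 2.415 km/s.

v ≈ 2.41 km/s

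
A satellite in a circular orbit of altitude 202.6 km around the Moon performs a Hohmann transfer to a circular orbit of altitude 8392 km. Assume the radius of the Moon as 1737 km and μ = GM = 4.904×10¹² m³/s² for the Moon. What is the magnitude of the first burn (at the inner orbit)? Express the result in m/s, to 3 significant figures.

Δv ≈ 470 m/s

r₁ = 1737 + 202.6 = 1939.6 km = 1.9396×10⁶ m.
r₂ = 1737 + 8392 = 10129 km = 1.0129×10⁷ m.
Transfer ellipse a_t = (r₁ + r₂)/2 = 6.034×10⁶ m.
At r₁: circular v_c1 = √(μ/r₁) = 1590 m/s; transfer-perilune v_p = √[μ(2/r₁ − 1/a_t)] = 2060 m/s.
Δv₁ = v_p − v_c1 = 470.0 m/s.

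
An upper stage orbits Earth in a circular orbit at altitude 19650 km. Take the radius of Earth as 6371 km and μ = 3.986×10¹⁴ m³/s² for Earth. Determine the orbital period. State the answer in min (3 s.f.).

T ≈ 696 min

r = 6371 + 19650 = 26021 km = 2.6021×10⁷ m.
Kepler's third law: T = 2π√(r³/μ) = 2π√((2.602×10⁷)³ / 3.986×10¹⁴).
r³/μ = 4.420×10⁷ s², so T = 2π × 6.648×10³ = 4.177×10⁴ s.
Converting: 4.177×10⁴ s ÷ 60.00 = 696.2 min.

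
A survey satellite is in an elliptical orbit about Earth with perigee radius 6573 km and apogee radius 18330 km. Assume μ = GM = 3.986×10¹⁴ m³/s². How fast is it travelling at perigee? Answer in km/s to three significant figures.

Semi-major axis a = (r_p + r_a)/2 = 12452 km = 1.245×10⁷ m.
Vis-viva: v² = μ(2/r − 1/a) = 3.986×10¹⁴ × (3.043×10⁻⁷ − 8.031×10⁻⁸) = 8.927×10⁷ m²/s².
v = 9448 m/s = 9.448 km/s.

v ≈ 9.45 km/s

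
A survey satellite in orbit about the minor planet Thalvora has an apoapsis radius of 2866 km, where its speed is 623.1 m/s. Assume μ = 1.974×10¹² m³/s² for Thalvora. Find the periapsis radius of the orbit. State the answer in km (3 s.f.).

periapsis radius ≈ 1120 km

r_a = 2.866×10⁶ m.
Specific energy ε = v²/2 − μ/r = -4.946×10⁵ J/kg, so a = −μ/(2ε) = 1.995×10⁶ m.
The apsides satisfy r_p + r_a = 2a, so the periapsis radius is 2a − r_a = 1.125×10⁶ m = 1124.8 km.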